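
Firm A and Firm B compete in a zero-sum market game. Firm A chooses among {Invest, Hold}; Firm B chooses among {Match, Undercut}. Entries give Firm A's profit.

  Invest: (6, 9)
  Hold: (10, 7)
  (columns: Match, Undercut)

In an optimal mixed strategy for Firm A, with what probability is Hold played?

1/2

Row minima: Invest → 6, Hold → 7; maximin = 7.
Column maxima: Match → 10, Undercut → 9; minimax = 9.
7 ≠ 9, so there is no saddle point; optimal play is mixed.
Let Firm A play Invest with probability p. Expected payoff against Match: 6p + 10(1−p) = −4p + 10; against Undercut: 9p + 7(1−p) = 2p + 7.
Setting these equal: −4p + 10 = 2p + 7 ⇒ −6p = -3 ⇒ p = 1/2, and the value is (-4)·(1/2) + 10 = 8.
For Firm B: with q = P(Match), equating Invest's and Hold's payoffs gives −3q + 9 = 3q + 7 ⇒ q = 1/3.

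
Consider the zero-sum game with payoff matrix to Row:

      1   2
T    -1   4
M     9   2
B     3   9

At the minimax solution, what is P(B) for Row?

7/13

Row minima: T → -1, M → 2, B → 3; maximin = 3.
Column maxima: 1 → 9, 2 → 9; minimax = 9.
3 ≠ 9, so there is no saddle point; optimal play is mixed.
T is strictly dominated by B, so Row never plays it.
On the remaining 2×2 (M, B vs 1, 2):
Let Row play M with probability p. Expected payoff against 1: 9p + 3(1−p) = 6p + 3; against 2: 2p + 9(1−p) = −7p + 9.
Setting these equal: 6p + 3 = −7p + 9 ⇒ 13p = 6 ⇒ p = 6/13, and the value is (6)·(6/13) + 3 = 75/13.
For Column: with q = P(1), equating M's and B's payoffs gives 7q + 2 = −6q + 9 ⇒ q = 7/13.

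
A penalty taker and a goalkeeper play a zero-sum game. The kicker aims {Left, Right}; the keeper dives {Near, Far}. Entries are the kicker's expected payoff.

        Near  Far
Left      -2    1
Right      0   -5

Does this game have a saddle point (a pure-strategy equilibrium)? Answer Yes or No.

Row minima: Left → -2, Right → -5; maximin = -2.
Column maxima: Near → 0, Far → 1; minimax = 0.
-2 ≠ 0, so no pure-strategy equilibrium exists.

No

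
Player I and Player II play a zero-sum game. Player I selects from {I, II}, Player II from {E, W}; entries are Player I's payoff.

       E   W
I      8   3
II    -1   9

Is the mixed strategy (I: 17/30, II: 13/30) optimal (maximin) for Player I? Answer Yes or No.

No

Against E this mix gives (17/30)·8 + (13/30)·(-1) = 41/10.
Against W this mix gives (17/30)·3 + (13/30)·9 = 28/5.
Player II will play E, holding Player I to 41/10. Shifting weight toward the row that does better against E would raise this floor (the equalizing mix achieves 5 against both E and W), so the proposed strategy is not optimal.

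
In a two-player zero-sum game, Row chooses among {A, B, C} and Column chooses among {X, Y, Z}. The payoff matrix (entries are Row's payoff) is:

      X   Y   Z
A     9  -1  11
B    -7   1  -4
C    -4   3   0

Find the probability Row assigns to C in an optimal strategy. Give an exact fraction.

10/17

Row minima: A → -1, B → -7, C → -4; maximin = -1.
Column maxima: X → 9, Y → 3, Z → 11; minimax = 3.
-1 ≠ 3, so there is no saddle point; optimal play is mixed.
B is strictly dominated by C, so Row never plays it.
Z is strictly dominated by X (it gives Row strictly more in every row), so Column never plays it.
On the remaining 2×2 (A, C vs X, Y):
Let Row play A with probability p. Expected payoff against X: 9p + (-4)(1−p) = 13p − 4; against Y: (-1)p + 3(1−p) = −4p + 3.
Setting these equal: 13p − 4 = −4p + 3 ⇒ 17p = 7 ⇒ p = 7/17, and the value is (13)·(7/17) − 4 = 23/17.
For Column: with q = P(X), equating A's and C's payoffs gives 10q − 1 = −7q + 3 ⇒ q = 4/17.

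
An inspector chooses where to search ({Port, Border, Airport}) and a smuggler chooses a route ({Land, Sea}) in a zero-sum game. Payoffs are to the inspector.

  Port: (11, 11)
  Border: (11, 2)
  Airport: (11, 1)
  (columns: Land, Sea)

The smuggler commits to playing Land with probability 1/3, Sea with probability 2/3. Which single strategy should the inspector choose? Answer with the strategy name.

Expected payoff of Port: (1/3)·11 + (2/3)·11 = 11.
Expected payoff of Border: (1/3)·11 + (2/3)·2 = 5.
Expected payoff of Airport: (1/3)·11 + (2/3)·1 = 13/3.
The largest is 11, so the inspector's best response is Port.

Port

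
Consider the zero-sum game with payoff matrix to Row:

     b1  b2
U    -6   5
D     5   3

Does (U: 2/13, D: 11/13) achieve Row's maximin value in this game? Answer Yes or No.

Against b1 this mix gives (2/13)·(-6) + (11/13)·5 = 43/13.
Against b2 this mix gives (2/13)·5 + (11/13)·3 = 43/13.
All of Column's active replies (b1, b2) yield 43/13, and no column does worse for Row. The mix makes Column indifferent and guarantees 43/13, so it is optimal.

Yes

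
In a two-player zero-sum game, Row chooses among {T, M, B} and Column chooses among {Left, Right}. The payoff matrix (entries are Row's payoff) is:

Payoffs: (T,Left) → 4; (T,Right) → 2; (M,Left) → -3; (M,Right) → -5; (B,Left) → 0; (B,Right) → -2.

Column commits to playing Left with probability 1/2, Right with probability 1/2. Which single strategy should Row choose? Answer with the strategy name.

Expected payoff of T: (1/2)·4 + (1/2)·2 = 3.
Expected payoff of M: (1/2)·(-3) + (1/2)·(-5) = -4.
Expected payoff of B: (1/2)·0 + (1/2)·(-2) = -1.
The largest is 3, so Row's best response is T.

T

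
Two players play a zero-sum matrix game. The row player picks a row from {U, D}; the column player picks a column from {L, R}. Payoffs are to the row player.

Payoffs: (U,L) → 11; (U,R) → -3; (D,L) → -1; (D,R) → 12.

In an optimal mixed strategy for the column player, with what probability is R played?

Row minima: U → -3, D → -1; maximin = -1.
Column maxima: L → 11, R → 12; minimax = 11.
-1 ≠ 11, so there is no saddle point; optimal play is mixed.
Let the row player play U with probability p. Expected payoff against L: 11p + (-1)(1−p) = 12p − 1; against R: (-3)p + 12(1−p) = −15p + 12.
Setting these equal: 12p − 1 = −15p + 12 ⇒ 27p = 13 ⇒ p = 13/27, and the value is (12)·(13/27) − 1 = 43/9.
For the column player: with q = P(L), equating U's and D's payoffs gives 14q − 3 = −13q + 12 ⇒ q = 5/9.

4/9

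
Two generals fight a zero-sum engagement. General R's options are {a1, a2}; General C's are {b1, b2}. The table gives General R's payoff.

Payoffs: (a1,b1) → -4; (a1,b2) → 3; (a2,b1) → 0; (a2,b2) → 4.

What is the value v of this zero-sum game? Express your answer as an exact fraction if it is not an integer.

Row minima: a1 → -4, a2 → 0; maximin = 0.
Column maxima: b1 → 0, b2 → 4; minimax = 0.
Since maximin = minimax = 0, there is a saddle point and the value is 0.

0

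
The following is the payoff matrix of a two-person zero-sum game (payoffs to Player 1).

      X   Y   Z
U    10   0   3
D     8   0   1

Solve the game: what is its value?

Row minima: U → 0, D → 0; maximin = 0.
Column maxima: X → 10, Y → 0, Z → 3; minimax = 0.
Since maximin = minimax = 0, there is a saddle point and the value is 0.

0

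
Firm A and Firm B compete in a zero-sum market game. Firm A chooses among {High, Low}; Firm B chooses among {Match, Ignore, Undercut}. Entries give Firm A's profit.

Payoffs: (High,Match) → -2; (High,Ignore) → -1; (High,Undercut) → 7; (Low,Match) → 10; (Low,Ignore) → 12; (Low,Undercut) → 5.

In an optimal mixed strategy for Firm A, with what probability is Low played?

Row minima: High → -2, Low → 5; maximin = 5.
Column maxima: Match → 10, Ignore → 12, Undercut → 7; minimax = 7.
5 ≠ 7, so there is no saddle point; optimal play is mixed.
Ignore is strictly dominated by Match (it gives Firm A strictly more in every row), so Firm B never plays it.
On the remaining 2×2 (High, Low vs Match, Undercut):
Let Firm A play High with probability p. Expected payoff against Match: (-2)p + 10(1−p) = −12p + 10; against Undercut: 7p + 5(1−p) = 2p + 5.
Setting these equal: −12p + 10 = 2p + 5 ⇒ −14p = -5 ⇒ p = 5/14, and the value is (-12)·(5/14) + 10 = 40/7.
For Firm B: with q = P(Match), equating High's and Low's payoffs gives −9q + 7 = 5q + 5 ⇒ q = 1/7.

9/14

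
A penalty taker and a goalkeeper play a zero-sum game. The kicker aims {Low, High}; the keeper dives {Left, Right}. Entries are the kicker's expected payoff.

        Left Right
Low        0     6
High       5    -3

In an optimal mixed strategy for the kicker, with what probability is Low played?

Row minima: Low → 0, High → -3; maximin = 0.
Column maxima: Left → 5, Right → 6; minimax = 5.
0 ≠ 5, so there is no saddle point; optimal play is mixed.
Let the kicker play Low with probability p. Expected payoff against Left: 0p + 5(1−p) = −5p + 5; against Right: 6p + (-3)(1−p) = 9p − 3.
Setting these equal: −5p + 5 = 9p − 3 ⇒ −14p = -8 ⇒ p = 4/7, and the value is (-5)·(4/7) + 5 = 15/7.
For the keeper: with q = P(Left), equating Low's and High's payoffs gives −6q + 6 = 8q − 3 ⇒ q = 9/14.

4/7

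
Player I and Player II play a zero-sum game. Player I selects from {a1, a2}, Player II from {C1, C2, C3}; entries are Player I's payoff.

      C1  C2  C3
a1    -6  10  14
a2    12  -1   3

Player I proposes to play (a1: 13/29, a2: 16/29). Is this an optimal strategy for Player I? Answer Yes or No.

Yes

Against C1 this mix gives (13/29)·(-6) + (16/29)·12 = 114/29.
Against C2 this mix gives (13/29)·10 + (16/29)·(-1) = 114/29.
Against C3 this mix gives (13/29)·14 + (16/29)·3 = 230/29.
All of Player II's active replies (C1, C2) yield 114/29, and no column does worse for Player I. The mix makes Player II indifferent and guarantees 114/29, so it is optimal.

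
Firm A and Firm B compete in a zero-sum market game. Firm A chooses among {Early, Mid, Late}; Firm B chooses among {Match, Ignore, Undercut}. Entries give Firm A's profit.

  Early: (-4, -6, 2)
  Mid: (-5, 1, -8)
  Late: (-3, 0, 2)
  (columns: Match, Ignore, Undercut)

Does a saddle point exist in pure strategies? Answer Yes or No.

Yes

Row minima: Early → -6, Mid → -8, Late → -3; maximin = -3.
Column maxima: Match → -3, Ignore → 1, Undercut → 2; minimax = -3.
maximin = minimax = -3, so a saddle point exists.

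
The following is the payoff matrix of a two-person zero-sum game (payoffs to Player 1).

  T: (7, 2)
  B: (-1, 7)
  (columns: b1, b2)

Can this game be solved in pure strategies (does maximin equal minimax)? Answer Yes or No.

No

Row minima: T → 2, B → -1; maximin = 2.
Column maxima: b1 → 7, b2 → 7; minimax = 7.
2 ≠ 7, so no pure-strategy equilibrium exists.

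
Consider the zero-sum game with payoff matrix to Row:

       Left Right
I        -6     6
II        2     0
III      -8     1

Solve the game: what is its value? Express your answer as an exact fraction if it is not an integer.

Row minima: I → -6, II → 0, III → -8; maximin = 0.
Column maxima: Left → 2, Right → 6; minimax = 2.
0 ≠ 2, so there is no saddle point; optimal play is mixed.
III is strictly dominated by I, so Row never plays it.
On the remaining 2×2 (I, II vs Left, Right):
Let Row play I with probability p. Expected payoff against Left: (-6)p + 2(1−p) = −8p + 2; against Right: 6p + 0(1−p) = 6p.
Setting these equal: −8p + 2 = 6p ⇒ −14p = -2 ⇒ p = 1/7, and the value is (-8)·(1/7) + 2 = 6/7.
For Column: with q = P(Left), equating I's and II's payoffs gives −12q + 6 = 2q ⇒ q = 3/7.

6/7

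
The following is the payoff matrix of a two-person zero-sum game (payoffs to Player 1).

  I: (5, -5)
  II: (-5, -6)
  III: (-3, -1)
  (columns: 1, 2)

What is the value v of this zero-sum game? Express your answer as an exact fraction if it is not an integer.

-5/3

Row minima: I → -5, II → -6, III → -3; maximin = -3.
Column maxima: 1 → 5, 2 → -1; minimax = -1.
-3 ≠ -1, so there is no saddle point; optimal play is mixed.
II is strictly dominated by I, so Player 1 never plays it.
On the remaining 2×2 (I, III vs 1, 2):
Let Player 1 play I with probability p. Expected payoff against 1: 5p + (-3)(1−p) = 8p − 3; against 2: (-5)p + (-1)(1−p) = −4p − 1.
Setting these equal: 8p − 3 = −4p − 1 ⇒ 12p = 2 ⇒ p = 1/6, and the value is (8)·(1/6) − 3 = -5/3.
For Player 2: with q = P(1), equating I's and III's payoffs gives 10q − 5 = −2q − 1 ⇒ q = 1/3.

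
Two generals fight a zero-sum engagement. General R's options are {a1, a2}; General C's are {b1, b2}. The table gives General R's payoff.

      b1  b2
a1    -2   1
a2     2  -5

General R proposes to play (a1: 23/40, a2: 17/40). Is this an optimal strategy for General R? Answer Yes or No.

Against b1 this mix gives (23/40)·(-2) + (17/40)·2 = -3/10.
Against b2 this mix gives (23/40)·1 + (17/40)·(-5) = -31/20.
General C will play b2, holding General R to -31/20. Shifting weight toward the row that does better against b2 would raise this floor (the equalizing mix achieves -4/5 against both b2 and b1), so the proposed strategy is not optimal.

No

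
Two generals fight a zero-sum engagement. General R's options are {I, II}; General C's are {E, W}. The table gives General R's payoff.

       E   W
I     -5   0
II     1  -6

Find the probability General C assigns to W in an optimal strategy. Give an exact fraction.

Row minima: I → -5, II → -6; maximin = -5.
Column maxima: E → 1, W → 0; minimax = 0.
-5 ≠ 0, so there is no saddle point; optimal play is mixed.
Let General R play I with probability p. Expected payoff against E: (-5)p + 1(1−p) = −6p + 1; against W: 0p + (-6)(1−p) = 6p − 6.
Setting these equal: −6p + 1 = 6p − 6 ⇒ −12p = -7 ⇒ p = 7/12, and the value is (-6)·(7/12) + 1 = -5/2.
For General C: with q = P(E), equating I's and II's payoffs gives −5q = 7q − 6 ⇒ q = 1/2.

1/2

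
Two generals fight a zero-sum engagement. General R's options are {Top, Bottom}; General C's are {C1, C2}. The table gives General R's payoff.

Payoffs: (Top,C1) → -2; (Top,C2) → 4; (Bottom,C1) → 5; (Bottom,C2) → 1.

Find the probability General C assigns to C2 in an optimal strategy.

Row minima: Top → -2, Bottom → 1; maximin = 1.
Column maxima: C1 → 5, C2 → 4; minimax = 4.
1 ≠ 4, so there is no saddle point; optimal play is mixed.
Let General R play Top with probability p. Expected payoff against C1: (-2)p + 5(1−p) = −7p + 5; against C2: 4p + 1(1−p) = 3p + 1.
Setting these equal: −7p + 5 = 3p + 1 ⇒ −10p = -4 ⇒ p = 2/5, and the value is (-7)·(2/5) + 5 = 11/5.
For General C: with q = P(C1), equating Top's and Bottom's payoffs gives −6q + 4 = 4q + 1 ⇒ q = 3/10.

7/10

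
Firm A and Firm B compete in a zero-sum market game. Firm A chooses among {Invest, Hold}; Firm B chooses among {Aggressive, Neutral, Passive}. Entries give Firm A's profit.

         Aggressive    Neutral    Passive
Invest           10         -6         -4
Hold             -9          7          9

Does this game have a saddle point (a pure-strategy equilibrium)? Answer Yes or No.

Row minima: Invest → -6, Hold → -9; maximin = -6.
Column maxima: Aggressive → 10, Neutral → 7, Passive → 9; minimax = 7.
-6 ≠ 7, so no pure-strategy equilibrium exists.

No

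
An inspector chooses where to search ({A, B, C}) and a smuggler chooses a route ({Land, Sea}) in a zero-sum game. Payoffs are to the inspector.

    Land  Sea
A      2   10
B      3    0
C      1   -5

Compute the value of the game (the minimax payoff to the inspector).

Row minima: A → 2, B → 0, C → -5; maximin = 2.
Column maxima: Land → 3, Sea → 10; minimax = 3.
2 ≠ 3, so there is no saddle point; optimal play is mixed.
C is strictly dominated by A, so the inspector never plays it.
On the remaining 2×2 (A, B vs Land, Sea):
Let the inspector play A with probability p. Expected payoff against Land: 2p + 3(1−p) = −p + 3; against Sea: 10p + 0(1−p) = 10p.
Setting these equal: −p + 3 = 10p ⇒ −11p = -3 ⇒ p = 3/11, and the value is (-1)·(3/11) + 3 = 30/11.
For the smuggler: with q = P(Land), equating A's and B's payoffs gives −8q + 10 = 3q ⇒ q = 10/11.

30/11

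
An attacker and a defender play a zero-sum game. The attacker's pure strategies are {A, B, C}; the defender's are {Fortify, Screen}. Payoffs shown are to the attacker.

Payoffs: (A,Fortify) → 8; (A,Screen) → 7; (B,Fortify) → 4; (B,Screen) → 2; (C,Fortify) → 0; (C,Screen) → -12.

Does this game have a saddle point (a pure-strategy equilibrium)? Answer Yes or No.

Yes

Row minima: A → 7, B → 2, C → -12; maximin = 7.
Column maxima: Fortify → 8, Screen → 7; minimax = 7.
maximin = minimax = 7, so a saddle point exists.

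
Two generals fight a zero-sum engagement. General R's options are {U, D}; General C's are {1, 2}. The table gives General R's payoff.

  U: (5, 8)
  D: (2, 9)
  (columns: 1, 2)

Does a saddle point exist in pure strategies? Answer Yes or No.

Row minima: U → 5, D → 2; maximin = 5.
Column maxima: 1 → 5, 2 → 9; minimax = 5.
maximin = minimax = 5, so a saddle point exists.

Yes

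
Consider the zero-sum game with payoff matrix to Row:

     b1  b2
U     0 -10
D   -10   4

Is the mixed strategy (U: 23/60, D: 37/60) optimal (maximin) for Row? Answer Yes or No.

No

Against b1 this mix gives (23/60)·0 + (37/60)·(-10) = -37/6.
Against b2 this mix gives (23/60)·(-10) + (37/60)·4 = -41/30.
Column will play b1, holding Row to -37/6. Shifting weight toward the row that does better against b1 would raise this floor (the equalizing mix achieves -25/6 against both b1 and b2), so the proposed strategy is not optimal.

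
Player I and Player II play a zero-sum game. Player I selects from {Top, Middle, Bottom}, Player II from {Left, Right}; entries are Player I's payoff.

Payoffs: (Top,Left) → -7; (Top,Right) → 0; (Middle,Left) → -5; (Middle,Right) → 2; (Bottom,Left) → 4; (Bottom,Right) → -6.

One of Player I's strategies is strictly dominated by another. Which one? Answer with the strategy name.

Middle gives a strictly higher payoff than Top against every column: -5 > -7, 2 > 0.
So Top is strictly dominated and Player I never plays it.

Top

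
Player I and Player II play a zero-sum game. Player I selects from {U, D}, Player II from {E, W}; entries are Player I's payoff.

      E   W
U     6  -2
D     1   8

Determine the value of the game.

Row minima: U → -2, D → 1; maximin = 1.
Column maxima: E → 6, W → 8; minimax = 6.
1 ≠ 6, so there is no saddle point; optimal play is mixed.
Let Player I play U with probability p. Expected payoff against E: 6p + 1(1−p) = 5p + 1; against W: (-2)p + 8(1−p) = −10p + 8.
Setting these equal: 5p + 1 = −10p + 8 ⇒ 15p = 7 ⇒ p = 7/15, and the value is (5)·(7/15) + 1 = 10/3.
For Player II: with q = P(E), equating U's and D's payoffs gives 8q − 2 = −7q + 8 ⇒ q = 2/3.

10/3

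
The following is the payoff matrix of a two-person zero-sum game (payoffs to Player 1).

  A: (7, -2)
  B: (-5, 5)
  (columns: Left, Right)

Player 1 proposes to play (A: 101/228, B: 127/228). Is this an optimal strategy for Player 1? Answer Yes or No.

Against Left this mix gives (101/228)·7 + (127/228)·(-5) = 6/19.
Against Right this mix gives (101/228)·(-2) + (127/228)·5 = 433/228.
Player 2 will play Left, holding Player 1 to 6/19. Shifting weight toward the row that does better against Left would raise this floor (the equalizing mix achieves 25/19 against both Left and Right), so the proposed strategy is not optimal.

No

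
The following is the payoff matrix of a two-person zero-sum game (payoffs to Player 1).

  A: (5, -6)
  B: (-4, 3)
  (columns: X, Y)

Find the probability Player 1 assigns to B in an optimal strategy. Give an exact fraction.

11/18

Row minima: A → -6, B → -4; maximin = -4.
Column maxima: X → 5, Y → 3; minimax = 3.
-4 ≠ 3, so there is no saddle point; optimal play is mixed.
Let Player 1 play A with probability p. Expected payoff against X: 5p + (-4)(1−p) = 9p − 4; against Y: (-6)p + 3(1−p) = −9p + 3.
Setting these equal: 9p − 4 = −9p + 3 ⇒ 18p = 7 ⇒ p = 7/18, and the value is (9)·(7/18) − 4 = -1/2.
For Player 2: with q = P(X), equating A's and B's payoffs gives 11q − 6 = −7q + 3 ⇒ q = 1/2.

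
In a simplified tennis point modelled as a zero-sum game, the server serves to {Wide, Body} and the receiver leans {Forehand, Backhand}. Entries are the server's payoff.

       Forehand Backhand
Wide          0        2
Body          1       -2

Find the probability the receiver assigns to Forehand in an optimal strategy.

Row minima: Wide → 0, Body → -2; maximin = 0.
Column maxima: Forehand → 1, Backhand → 2; minimax = 1.
0 ≠ 1, so there is no saddle point; optimal play is mixed.
Let the server play Wide with probability p. Expected payoff against Forehand: 0p + 1(1−p) = −p + 1; against Backhand: 2p + (-2)(1−p) = 4p − 2.
Setting these equal: −p + 1 = 4p − 2 ⇒ −5p = -3 ⇒ p = 3/5, and the value is (-1)·(3/5) + 1 = 2/5.
For the receiver: with q = P(Forehand), equating Wide's and Body's payoffs gives −2q + 2 = 3q − 2 ⇒ q = 4/5.

4/5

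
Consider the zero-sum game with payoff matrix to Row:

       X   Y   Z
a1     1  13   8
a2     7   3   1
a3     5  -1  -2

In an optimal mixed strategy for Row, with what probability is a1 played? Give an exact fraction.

Row minima: a1 → 1, a2 → 1, a3 → -2; maximin = 1.
Column maxima: X → 7, Y → 13, Z → 8; minimax = 7.
1 ≠ 7, so there is no saddle point; optimal play is mixed.
a3 is strictly dominated by a2, so Row never plays it.
Y is strictly dominated by Z (it gives Row strictly more in every row), so Column never plays it.
On the remaining 2×2 (a1, a2 vs X, Z):
Let Row play a1 with probability p. Expected payoff against X: 1p + 7(1−p) = −6p + 7; against Z: 8p + 1(1−p) = 7p + 1.
Setting these equal: −6p + 7 = 7p + 1 ⇒ −13p = -6 ⇒ p = 6/13, and the value is (-6)·(6/13) + 7 = 55/13.
For Column: with q = P(X), equating a1's and a2's payoffs gives −7q + 8 = 6q + 1 ⇒ q = 7/13.

6/13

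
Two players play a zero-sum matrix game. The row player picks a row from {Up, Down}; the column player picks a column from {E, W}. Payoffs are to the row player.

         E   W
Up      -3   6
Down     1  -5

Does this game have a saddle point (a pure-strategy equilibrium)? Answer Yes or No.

Row minima: Up → -3, Down → -5; maximin = -3.
Column maxima: E → 1, W → 6; minimax = 1.
-3 ≠ 1, so no pure-strategy equilibrium exists.

No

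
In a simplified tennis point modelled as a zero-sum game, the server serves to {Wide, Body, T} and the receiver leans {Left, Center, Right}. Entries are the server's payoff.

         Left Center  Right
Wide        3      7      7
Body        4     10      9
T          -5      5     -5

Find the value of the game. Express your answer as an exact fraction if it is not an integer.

4

Row minima: Wide → 3, Body → 4, T → -5; maximin = 4.
Column maxima: Left → 4, Center → 10, Right → 9; minimax = 4.
Since maximin = minimax = 4, there is a saddle point and the value is 4.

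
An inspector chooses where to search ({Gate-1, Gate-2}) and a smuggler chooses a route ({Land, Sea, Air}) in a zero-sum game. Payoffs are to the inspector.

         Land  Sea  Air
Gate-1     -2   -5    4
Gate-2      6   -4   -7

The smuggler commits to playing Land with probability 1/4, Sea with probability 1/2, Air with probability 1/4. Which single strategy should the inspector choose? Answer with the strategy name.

Expected payoff of Gate-1: (1/4)·(-2) + (1/2)·(-5) + (1/4)·4 = -2.
Expected payoff of Gate-2: (1/4)·6 + (1/2)·(-4) + (1/4)·(-7) = -9/4.
The largest is -2, so the inspector's best response is Gate-1.

Gate-1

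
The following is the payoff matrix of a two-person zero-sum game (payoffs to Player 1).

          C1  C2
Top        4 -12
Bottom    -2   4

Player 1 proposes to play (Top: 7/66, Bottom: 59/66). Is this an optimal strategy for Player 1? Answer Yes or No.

No

Against C1 this mix gives (7/66)·4 + (59/66)·(-2) = -15/11.
Against C2 this mix gives (7/66)·(-12) + (59/66)·4 = 76/33.
Player 2 will play C1, holding Player 1 to -15/11. Shifting weight toward the row that does better against C1 would raise this floor (the equalizing mix achieves -4/11 against both C1 and C2), so the proposed strategy is not optimal.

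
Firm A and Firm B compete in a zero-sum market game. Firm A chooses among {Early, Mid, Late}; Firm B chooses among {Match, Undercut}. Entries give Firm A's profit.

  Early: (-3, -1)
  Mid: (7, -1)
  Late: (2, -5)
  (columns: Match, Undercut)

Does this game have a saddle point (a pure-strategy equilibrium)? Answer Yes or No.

Yes

Row minima: Early → -3, Mid → -1, Late → -5; maximin = -1.
Column maxima: Match → 7, Undercut → -1; minimax = -1.
maximin = minimax = -1, so a saddle point exists.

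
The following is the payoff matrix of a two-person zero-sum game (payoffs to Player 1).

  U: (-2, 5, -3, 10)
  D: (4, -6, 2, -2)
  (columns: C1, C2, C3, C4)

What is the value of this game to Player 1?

Row minima: U → -3, D → -6; maximin = -3.
Column maxima: C1 → 4, C2 → 5, C3 → 2, C4 → 10; minimax = 2.
-3 ≠ 2, so there is no saddle point; optimal play is mixed.
C1 is strictly dominated by C3 (it gives Player 1 strictly more in every row), so Player 2 never plays it.
C4 is strictly dominated by C2 (it gives Player 1 strictly more in every row), so Player 2 never plays it.
On the remaining 2×2 (U, D vs C2, C3):
Let Player 1 play U with probability p. Expected payoff against C2: 5p + (-6)(1−p) = 11p − 6; against C3: (-3)p + 2(1−p) = −5p + 2.
Setting these equal: 11p − 6 = −5p + 2 ⇒ 16p = 8 ⇒ p = 1/2, and the value is (11)·(1/2) − 6 = -1/2.
For Player 2: with q = P(C2), equating U's and D's payoffs gives 8q − 3 = −8q + 2 ⇒ q = 5/16.

-1/2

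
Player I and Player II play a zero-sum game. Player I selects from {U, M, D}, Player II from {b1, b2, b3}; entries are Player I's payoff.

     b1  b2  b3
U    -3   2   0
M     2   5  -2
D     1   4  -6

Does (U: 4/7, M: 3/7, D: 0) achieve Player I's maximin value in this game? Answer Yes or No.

Yes

Against b1 this mix gives (4/7)·(-3) + (3/7)·2 = -6/7.
Against b2 this mix gives (4/7)·2 + (3/7)·5 = 23/7.
Against b3 this mix gives (4/7)·0 + (3/7)·(-2) = -6/7.
All of Player II's active replies (b1, b3) yield -6/7, and no column does worse for Player I. The mix makes Player II indifferent and guarantees -6/7, so it is optimal.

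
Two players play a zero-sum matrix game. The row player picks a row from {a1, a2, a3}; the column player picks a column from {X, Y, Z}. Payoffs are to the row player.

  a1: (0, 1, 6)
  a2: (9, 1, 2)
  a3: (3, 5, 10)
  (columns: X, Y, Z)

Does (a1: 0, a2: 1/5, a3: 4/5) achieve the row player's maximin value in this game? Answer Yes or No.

Yes

Against X this mix gives (1/5)·9 + (4/5)·3 = 21/5.
Against Y this mix gives (1/5)·1 + (4/5)·5 = 21/5.
Against Z this mix gives (1/5)·2 + (4/5)·10 = 42/5.
All of the column player's active replies (X, Y) yield 21/5, and no column does worse for the row player. The mix makes the column player indifferent and guarantees 21/5, so it is optimal.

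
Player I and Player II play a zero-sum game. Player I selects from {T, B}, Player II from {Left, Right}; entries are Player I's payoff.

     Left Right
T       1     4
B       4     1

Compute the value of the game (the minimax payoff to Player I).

Row minima: T → 1, B → 1; maximin = 1.
Column maxima: Left → 4, Right → 4; minimax = 4.
1 ≠ 4, so there is no saddle point; optimal play is mixed.
Let Player I play T with probability p. Expected payoff against Left: 1p + 4(1−p) = −3p + 4; against Right: 4p + 1(1−p) = 3p + 1.
Setting these equal: −3p + 4 = 3p + 1 ⇒ −6p = -3 ⇒ p = 1/2, and the value is (-3)·(1/2) + 4 = 5/2.
For Player II: with q = P(Left), equating T's and B's payoffs gives −3q + 4 = 3q + 1 ⇒ q = 1/2.

5/2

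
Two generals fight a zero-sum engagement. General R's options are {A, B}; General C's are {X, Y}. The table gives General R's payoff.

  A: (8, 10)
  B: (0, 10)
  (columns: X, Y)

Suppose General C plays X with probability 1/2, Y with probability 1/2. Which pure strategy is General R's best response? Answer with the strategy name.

Expected payoff of A: (1/2)·8 + (1/2)·10 = 9.
Expected payoff of B: (1/2)·0 + (1/2)·10 = 5.
The largest is 9, so General R's best response is A.

A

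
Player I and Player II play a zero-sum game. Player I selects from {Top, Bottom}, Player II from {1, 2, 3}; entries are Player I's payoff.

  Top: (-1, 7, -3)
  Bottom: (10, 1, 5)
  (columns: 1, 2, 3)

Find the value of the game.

Row minima: Top → -3, Bottom → 1; maximin = 1.
Column maxima: 1 → 10, 2 → 7, 3 → 5; minimax = 5.
1 ≠ 5, so there is no saddle point; optimal play is mixed.
1 is strictly dominated by 3 (it gives Player I strictly more in every row), so Player II never plays it.
On the remaining 2×2 (Top, Bottom vs 2, 3):
Let Player I play Top with probability p. Expected payoff against 2: 7p + 1(1−p) = 6p + 1; against 3: (-3)p + 5(1−p) = −8p + 5.
Setting these equal: 6p + 1 = −8p + 5 ⇒ 14p = 4 ⇒ p = 2/7, and the value is (6)·(2/7) + 1 = 19/7.
For Player II: with q = P(2), equating Top's and Bottom's payoffs gives 10q − 3 = −4q + 5 ⇒ q = 4/7.

19/7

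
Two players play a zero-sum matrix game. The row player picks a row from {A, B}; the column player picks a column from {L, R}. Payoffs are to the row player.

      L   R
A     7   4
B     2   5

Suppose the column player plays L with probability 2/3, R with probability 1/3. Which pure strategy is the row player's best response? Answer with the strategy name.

Expected payoff of A: (2/3)·7 + (1/3)·4 = 6.
Expected payoff of B: (2/3)·2 + (1/3)·5 = 3.
The largest is 6, so the row player's best response is A.

A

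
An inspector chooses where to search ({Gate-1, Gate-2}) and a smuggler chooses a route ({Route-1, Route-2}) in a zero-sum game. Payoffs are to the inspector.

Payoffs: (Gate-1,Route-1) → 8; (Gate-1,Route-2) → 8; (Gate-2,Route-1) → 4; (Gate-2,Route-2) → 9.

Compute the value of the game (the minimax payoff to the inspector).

Row minima: Gate-1 → 8, Gate-2 → 4; maximin = 8.
Column maxima: Route-1 → 8, Route-2 → 9; minimax = 8.
Since maximin = minimax = 8, there is a saddle point and the value is 8.

8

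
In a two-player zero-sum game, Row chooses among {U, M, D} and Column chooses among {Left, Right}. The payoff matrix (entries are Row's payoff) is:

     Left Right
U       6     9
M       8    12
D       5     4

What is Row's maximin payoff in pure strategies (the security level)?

Row minima: U → 6, M → 8, D → 4.
The best of these is 8.

8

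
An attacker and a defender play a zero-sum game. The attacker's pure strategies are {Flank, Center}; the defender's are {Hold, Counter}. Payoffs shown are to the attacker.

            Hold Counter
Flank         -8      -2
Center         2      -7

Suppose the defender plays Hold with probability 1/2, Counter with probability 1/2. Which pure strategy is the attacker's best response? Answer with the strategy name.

Center

Expected payoff of Flank: (1/2)·(-8) + (1/2)·(-2) = -5.
Expected payoff of Center: (1/2)·2 + (1/2)·(-7) = -5/2.
The largest is -5/2, so the attacker's best response is Center.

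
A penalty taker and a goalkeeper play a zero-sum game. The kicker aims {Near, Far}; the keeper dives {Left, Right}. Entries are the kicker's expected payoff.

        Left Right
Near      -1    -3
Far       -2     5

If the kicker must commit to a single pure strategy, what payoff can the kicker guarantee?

Row minima: Near → -3, Far → -2.
The best of these is -2.

-2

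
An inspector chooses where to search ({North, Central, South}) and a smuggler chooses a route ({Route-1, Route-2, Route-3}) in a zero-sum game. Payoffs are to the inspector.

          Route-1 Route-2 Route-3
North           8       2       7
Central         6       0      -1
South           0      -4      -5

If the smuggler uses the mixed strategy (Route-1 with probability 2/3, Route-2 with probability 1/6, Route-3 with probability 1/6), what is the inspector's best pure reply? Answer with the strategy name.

Expected payoff of North: (2/3)·8 + (1/6)·2 + (1/6)·7 = 41/6.
Expected payoff of Central: (2/3)·6 + (1/6)·0 + (1/6)·(-1) = 23/6.
Expected payoff of South: (2/3)·0 + (1/6)·(-4) + (1/6)·(-5) = -3/2.
The largest is 41/6, so the inspector's best response is North.

North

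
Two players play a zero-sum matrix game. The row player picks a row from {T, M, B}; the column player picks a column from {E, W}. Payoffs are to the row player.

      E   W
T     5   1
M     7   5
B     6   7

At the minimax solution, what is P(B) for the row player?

2/3

Row minima: T → 1, M → 5, B → 6; maximin = 6.
Column maxima: E → 7, W → 7; minimax = 7.
6 ≠ 7, so there is no saddle point; optimal play is mixed.
T is strictly dominated by M, so the row player never plays it.
On the remaining 2×2 (M, B vs E, W):
Let the row player play M with probability p. Expected payoff against E: 7p + 6(1−p) = p + 6; against W: 5p + 7(1−p) = −2p + 7.
Setting these equal: p + 6 = −2p + 7 ⇒ 3p = 1 ⇒ p = 1/3, and the value is (1)·(1/3) + 6 = 19/3.
For the column player: with q = P(E), equating M's and B's payoffs gives 2q + 5 = −q + 7 ⇒ q = 2/3.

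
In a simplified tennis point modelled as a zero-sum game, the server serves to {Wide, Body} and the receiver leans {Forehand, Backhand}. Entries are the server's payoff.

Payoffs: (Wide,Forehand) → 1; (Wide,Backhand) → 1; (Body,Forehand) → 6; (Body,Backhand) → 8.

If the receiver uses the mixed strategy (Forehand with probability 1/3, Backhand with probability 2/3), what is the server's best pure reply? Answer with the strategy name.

Body

Expected payoff of Wide: (1/3)·1 + (2/3)·1 = 1.
Expected payoff of Body: (1/3)·6 + (2/3)·8 = 22/3.
The largest is 22/3, so the server's best response is Body.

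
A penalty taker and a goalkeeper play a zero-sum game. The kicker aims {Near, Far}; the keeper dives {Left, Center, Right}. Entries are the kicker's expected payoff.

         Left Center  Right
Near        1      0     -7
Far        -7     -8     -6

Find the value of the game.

Row minima: Near → -7, Far → -8; maximin = -7.
Column maxima: Left → 1, Center → 0, Right → -6; minimax = -6.
-7 ≠ -6, so there is no saddle point; optimal play is mixed.
Left is strictly dominated by Center (it gives the kicker strictly more in every row), so the keeper never plays it.
On the remaining 2×2 (Near, Far vs Center, Right):
Let the kicker play Near with probability p. Expected payoff against Center: 0p + (-8)(1−p) = 8p − 8; against Right: (-7)p + (-6)(1−p) = −p − 6.
Setting these equal: 8p − 8 = −p − 6 ⇒ 9p = 2 ⇒ p = 2/9, and the value is (8)·(2/9) − 8 = -56/9.
For the keeper: with q = P(Center), equating Near's and Far's payoffs gives 7q − 7 = −2q − 6 ⇒ q = 1/9.

-56/9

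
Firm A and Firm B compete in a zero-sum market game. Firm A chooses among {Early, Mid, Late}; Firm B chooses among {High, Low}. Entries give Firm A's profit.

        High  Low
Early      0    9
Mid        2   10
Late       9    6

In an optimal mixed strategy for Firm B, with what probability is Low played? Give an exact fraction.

7/11

Row minima: Early → 0, Mid → 2, Late → 6; maximin = 6.
Column maxima: High → 9, Low → 10; minimax = 9.
6 ≠ 9, so there is no saddle point; optimal play is mixed.
Early is strictly dominated by Mid, so Firm A never plays it.
On the remaining 2×2 (Mid, Late vs High, Low):
Let Firm A play Mid with probability p. Expected payoff against High: 2p + 9(1−p) = −7p + 9; against Low: 10p + 6(1−p) = 4p + 6.
Setting these equal: −7p + 9 = 4p + 6 ⇒ −11p = -3 ⇒ p = 3/11, and the value is (-7)·(3/11) + 9 = 78/11.
For Firm B: with q = P(High), equating Mid's and Late's payoffs gives −8q + 10 = 3q + 6 ⇒ q = 4/11.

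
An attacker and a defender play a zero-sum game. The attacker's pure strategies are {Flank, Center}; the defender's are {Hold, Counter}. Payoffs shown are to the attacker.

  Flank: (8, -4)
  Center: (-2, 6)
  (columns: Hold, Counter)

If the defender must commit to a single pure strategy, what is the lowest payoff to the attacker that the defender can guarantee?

6

Column maxima: Hold → 8, Counter → 6.
The smallest of these is 6.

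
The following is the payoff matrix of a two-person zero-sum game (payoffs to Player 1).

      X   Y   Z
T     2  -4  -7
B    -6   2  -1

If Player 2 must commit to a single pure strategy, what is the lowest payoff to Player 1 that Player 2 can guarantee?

-1

Column maxima: X → 2, Y → 2, Z → -1.
The smallest of these is -1.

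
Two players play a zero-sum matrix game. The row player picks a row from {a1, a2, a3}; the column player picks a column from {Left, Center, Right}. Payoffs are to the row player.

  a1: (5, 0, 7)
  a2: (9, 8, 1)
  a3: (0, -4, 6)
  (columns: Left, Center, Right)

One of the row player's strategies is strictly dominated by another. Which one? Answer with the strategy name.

a3

a1 gives a strictly higher payoff than a3 against every column: 5 > 0, 0 > -4, 7 > 6.
So a3 is strictly dominated and the row player never plays it.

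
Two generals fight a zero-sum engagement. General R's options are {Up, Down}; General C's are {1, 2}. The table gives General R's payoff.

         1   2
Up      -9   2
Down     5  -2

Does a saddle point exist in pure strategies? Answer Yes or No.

No

Row minima: Up → -9, Down → -2; maximin = -2.
Column maxima: 1 → 5, 2 → 2; minimax = 2.
-2 ≠ 2, so no pure-strategy equilibrium exists.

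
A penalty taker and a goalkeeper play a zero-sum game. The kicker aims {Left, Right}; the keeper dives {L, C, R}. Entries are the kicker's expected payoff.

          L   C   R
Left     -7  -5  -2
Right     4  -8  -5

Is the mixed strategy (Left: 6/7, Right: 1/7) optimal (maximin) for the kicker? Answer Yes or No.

Yes

Against L this mix gives (6/7)·(-7) + (1/7)·4 = -38/7.
Against C this mix gives (6/7)·(-5) + (1/7)·(-8) = -38/7.
Against R this mix gives (6/7)·(-2) + (1/7)·(-5) = -17/7.
All of the keeper's active replies (L, C) yield -38/7, and no column does worse for the kicker. The mix makes the keeper indifferent and guarantees -38/7, so it is optimal.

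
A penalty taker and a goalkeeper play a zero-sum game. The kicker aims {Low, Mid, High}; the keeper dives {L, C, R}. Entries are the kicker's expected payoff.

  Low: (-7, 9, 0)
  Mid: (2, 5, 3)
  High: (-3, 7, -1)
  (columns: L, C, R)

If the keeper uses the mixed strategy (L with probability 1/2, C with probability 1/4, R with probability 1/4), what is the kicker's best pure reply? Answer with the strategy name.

Mid

Expected payoff of Low: (1/2)·(-7) + (1/4)·9 + (1/4)·0 = -5/4.
Expected payoff of Mid: (1/2)·2 + (1/4)·5 + (1/4)·3 = 3.
Expected payoff of High: (1/2)·(-3) + (1/4)·7 + (1/4)·(-1) = 0.
The largest is 3, so the kicker's best response is Mid.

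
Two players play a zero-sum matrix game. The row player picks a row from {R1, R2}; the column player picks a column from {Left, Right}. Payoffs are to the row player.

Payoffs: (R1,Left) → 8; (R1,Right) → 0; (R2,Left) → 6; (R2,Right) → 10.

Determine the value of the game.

20/3

Row minima: R1 → 0, R2 → 6; maximin = 6.
Column maxima: Left → 8, Right → 10; minimax = 8.
6 ≠ 8, so there is no saddle point; optimal play is mixed.
Let the row player play R1 with probability p. Expected payoff against Left: 8p + 6(1−p) = 2p + 6; against Right: 0p + 10(1−p) = −10p + 10.
Setting these equal: 2p + 6 = −10p + 10 ⇒ 12p = 4 ⇒ p = 1/3, and the value is (2)·(1/3) + 6 = 20/3.
For the column player: with q = P(Left), equating R1's and R2's payoffs gives 8q = −4q + 10 ⇒ q = 5/6.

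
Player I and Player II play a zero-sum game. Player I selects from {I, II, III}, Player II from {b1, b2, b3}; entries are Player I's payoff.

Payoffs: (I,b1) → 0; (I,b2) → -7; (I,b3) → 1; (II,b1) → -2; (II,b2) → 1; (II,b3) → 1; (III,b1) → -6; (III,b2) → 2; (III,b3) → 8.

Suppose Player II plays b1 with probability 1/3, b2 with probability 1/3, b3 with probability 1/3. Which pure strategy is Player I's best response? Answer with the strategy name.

Expected payoff of I: (1/3)·0 + (1/3)·(-7) + (1/3)·1 = -2.
Expected payoff of II: (1/3)·(-2) + (1/3)·1 + (1/3)·1 = 0.
Expected payoff of III: (1/3)·(-6) + (1/3)·2 + (1/3)·8 = 4/3.
The largest is 4/3, so Player I's best response is III.

III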